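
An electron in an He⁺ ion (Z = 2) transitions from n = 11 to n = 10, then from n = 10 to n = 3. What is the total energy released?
5.60 eV

The energy levels of He⁺ are E_n = -13.6057 × 2² / n² eV.

First transition (11 → 10):
ΔE₁ = |E_10 - E_11|
ΔE₁ = |-0.54422800 - (-0.44977521)| = 0.09445 eV

Second transition (10 → 3):
ΔE₂ = |E_3 - E_10|
ΔE₂ = |-6.04697778 - (-0.54422800)| = 5.50275 eV

Total energy released:
E_total = ΔE₁ + ΔE₂ = 0.09445 + 5.50275 = 5.60 eV

Note: This equals the direct transition 11 → 3: 5.60 eV ✓
Energy is conserved regardless of the path taken.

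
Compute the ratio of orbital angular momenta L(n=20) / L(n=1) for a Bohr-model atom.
20.000

In the Bohr model, L_n = nℏ, so the ratio is purely the ratio of quantum numbers:

L_20/L_1 = 20ℏ / 1ℏ = 20/1 = 20.000

The angular momentum scales linearly with n.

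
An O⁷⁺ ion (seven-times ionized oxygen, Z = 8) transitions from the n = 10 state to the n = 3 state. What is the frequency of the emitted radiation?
2.12889e+16 Hz

First, find the transition energy:
E_10 = -13.6057 × 8² / 10² = -8.7076480 eV
E_3 = -13.6057 × 8² / 3² = -96.7516444 eV
|ΔE| = |E_3 - E_10| = 88.0439964 eV

Convert to Joules: E = 88.0439964 eV × (1.602177 × 10⁻¹⁹ J/eV) = 1.4106207e-17 J

Using E = hf:
f = E/h = 1.4106207e-17 J / (6.62607 × 10⁻³⁴ J·s)
f = 2.12889e+16 Hz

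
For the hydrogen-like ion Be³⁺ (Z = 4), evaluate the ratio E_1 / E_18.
324.00

Using E_n = -13.6057 Z² / n² eV with Z = 4:

E_1 = -13.6057 × 4² / 1² = -217.6912 / 1 = -217.69120000 eV
E_18 = -13.6057 × 4² / 18² = -217.6912 / 324 = -0.67188642 eV

The ratio is:
E_1/E_18 = (-217.69120000) / (-0.67188642)
E_1/E_18 = (-217.6912/1) / (-217.6912/324)
E_1/E_18 = 324/1
E_1/E_18 = 324.00
(Note: the Z² factors cancel in the ratio.)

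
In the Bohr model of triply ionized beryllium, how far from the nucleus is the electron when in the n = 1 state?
0.013229 nm (or 0.132294 Å)

The Bohr radius formula is:
r_n = n² a₀ / Z

where a₀ = 0.052917721 nm is the Bohr radius.

For Be³⁺ (Z = 4) at n = 1:
r_1 = 1² × 0.052917721 nm / 4
r_1 = 1 × 0.052917721 nm / 4
r_1 = 0.0529177 nm / 4
r_1 = 0.013229 nm

The electron orbits at approximately 0.013229 nm from the nucleus.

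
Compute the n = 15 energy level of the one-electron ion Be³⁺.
-0.96752 eV

For hydrogen-like ions, the energy levels scale with Z²:
E_n = -13.6057 Z² / n² eV

For Be³⁺ (Z = 4) at n = 15:
E_15 = -13.6057 × 4² / 15²
E_15 = -13.6057 × 16 / 225
E_15 = -217.6912 / 225
E_15 = -0.96752 eV

The energy is 16 times more negative than hydrogen at the same n due to the stronger nuclear charge.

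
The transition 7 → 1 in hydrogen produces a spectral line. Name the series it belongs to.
Lyman series

The spectral series in hydrogen are named based on the final (lower) energy level:
- Lyman series: n_final = 1 (ultraviolet)
- Balmer series: n_final = 2 (visible/near-UV)
- Paschen series: n_final = 3 (infrared)
- Brackett series: n_final = 4 (infrared)
- Pfund series: n_final = 5 (far infrared)

Since this transition ends at n = 1, it belongs to the Lyman series.

For reference, this 7 → 1 line has photon energy
ΔE = 13.6057 eV × (1/1² - 1/7²) = 13.3280327 eV,
corresponding to wavelength λ = hc/ΔE = 1239.84 eV·nm / 13.3280327 eV = 93.02498 nm in the ultraviolet region.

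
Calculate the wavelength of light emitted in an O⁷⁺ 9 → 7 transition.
176.602 nm

First, find the transition energy using E_n = -13.6057 Z² / n² eV:
E_9 = -13.6057 × 8² / 9² = -10.7501827 eV
E_7 = -13.6057 × 8² / 7² = -17.7707102 eV

Photon energy: |ΔE| = |E_7 - E_9| = 7.0205275 eV

Convert to wavelength using E = hc/λ with hc = 1239.84 eV·nm:
λ = hc/E = 1239.84 eV·nm / 7.0205275 eV
λ = 176.602 nm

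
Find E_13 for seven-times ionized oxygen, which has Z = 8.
-5.15 eV

For hydrogen-like ions, the energy levels scale with Z²:
E_n = -13.6057 Z² / n² eV

For O⁷⁺ (Z = 8) at n = 13:
E_13 = -13.6057 × 8² / 13²
E_13 = -13.6057 × 64 / 169
E_13 = -870.7648 / 169
E_13 = -5.15 eV

The energy is 64 times more negative than hydrogen at the same n due to the stronger nuclear charge.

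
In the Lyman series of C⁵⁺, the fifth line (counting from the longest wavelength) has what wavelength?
2.604 nm

The lines of a series are numbered from the longest wavelength (smallest ΔE) outward; the fifth line is the transition from n = n_f + 5 to n_f.
The Lyman series has all transitions ending at n_f = 1.

For C⁵⁺ (Z = 6), the fifth line (ε-line) is the jump from n = 6 to n = 1:
E_6 = -13.6057 × 6² / 6² = -13.60570 eV
E_1 = -13.6057 × 6² / 1² = -489.80520 eV
ΔE = E_6 - E_1 = 476.19950 eV

λ = hc/E = 1239.84 eV·nm / 476.19950 eV
λ = 2.604 nm

This is the ε-line of the Lyman series in C⁵⁺.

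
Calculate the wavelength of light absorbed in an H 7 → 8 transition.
19051.52 nm

First, find the transition energy using E_n = -13.6057 / n² eV:
E_7 = -13.6057 / 7² = -0.2776673469 eV
E_8 = -13.6057 / 8² = -0.2125890625 eV

Photon energy: |ΔE| = |E_8 - E_7| = 0.0650782844 eV

Convert to wavelength using E = hc/λ with hc = 1239.84 eV·nm:
λ = hc/E = 1239.84 eV·nm / 0.0650782844 eV
λ = 19051.52 nm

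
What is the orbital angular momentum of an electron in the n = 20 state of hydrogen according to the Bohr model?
2.109e-33 J·s (or 20ℏ)

In the Bohr model, angular momentum is quantized:
L = nℏ

where ℏ = h/(2π) = 1.05457e-34 J·s

For n = 20:
L = 20 × 1.05457e-34 J·s
L = 2.109e-33 J·s

This can also be written as L = 20ℏ.
The angular momentum is an integer multiple of the reduced Planck constant.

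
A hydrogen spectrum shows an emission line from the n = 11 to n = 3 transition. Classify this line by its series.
Paschen series

The spectral series in hydrogen are named based on the final (lower) energy level:
- Lyman series: n_final = 1 (ultraviolet)
- Balmer series: n_final = 2 (visible/near-UV)
- Paschen series: n_final = 3 (infrared)
- Brackett series: n_final = 4 (infrared)
- Pfund series: n_final = 5 (far infrared)

Since this transition ends at n = 3, it belongs to the Paschen series.

For reference, this 11 → 3 line has photon energy
ΔE = 13.6057 eV × (1/3² - 1/11²) = 1.399300643 eV,
corresponding to wavelength λ = hc/ΔE = 1239.84 eV·nm / 1.399300643 eV = 886.04261 nm in the infrared region.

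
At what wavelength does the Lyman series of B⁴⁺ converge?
3.65 nm

The series limit corresponds to the transition from n = ∞ to n = 1.
This is the highest energy (shortest wavelength) transition in the Lyman series.

E_∞ = 0 eV
E_1 = -13.6057 × 5² / 1² = -340.1425 eV

Energy at series limit:
ΔE = E_∞ - E_1 = 0 - (-340.1425) = 340.1425 eV
λ = hc/E = 1239.84 eV·nm / 340.1425 eV = 3.65 nm

This energy equals the ionization energy from the n = 1 state of B⁴⁺.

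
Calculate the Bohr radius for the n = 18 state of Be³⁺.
4.2863 nm (or 42.8633 Å)

The Bohr radius formula is:
r_n = n² a₀ / Z

where a₀ = 0.0529177 nm is the Bohr radius.

For Be³⁺ (Z = 4) at n = 18:
r_18 = 18² × 0.0529177 nm / 4
r_18 = 324 × 0.0529177 nm / 4
r_18 = 17.14533 nm / 4
r_18 = 4.2863 nm

The electron orbits at approximately 4.2863 nm from the nucleus.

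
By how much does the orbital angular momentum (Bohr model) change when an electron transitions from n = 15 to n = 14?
1.05457e-34 J·s (or 1ℏ)

In the Bohr model, L_n = nℏ where ℏ = 1.0545718e-34 J·s.

L_15 = 15ℏ = 1.5818577e-33 J·s
L_14 = 14ℏ = 1.4764005e-33 J·s

ΔL = L_15 - L_14 = (15 - 14)ℏ = 1ℏ
ΔL = 1 × 1.0545718e-34 J·s = 1.05457e-34 J·s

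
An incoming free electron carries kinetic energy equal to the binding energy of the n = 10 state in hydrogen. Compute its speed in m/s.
2.1877e+05 m/s (or 0.0730% of c)

The binding energy at n = 10 for hydrogen is:
E_10 = -13.6057/10² = -0.13605700 eV
|E_10| = 0.13605700 eV

Convert to Joules:
KE = 0.13605700 eV × (1.602177 × 10⁻¹⁹ J/eV) = 2.179874e-20 J

Using KE = ½mv²:
v = √(2·KE/m_e)
v = √(2 × 2.179874e-20 J / 9.10938 × 10⁻³¹ kg)
v = 2.1877e+05 m/s

This is approximately 0.0730% the speed of light.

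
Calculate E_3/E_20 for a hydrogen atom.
44.44

Using E_n = -13.6057 Z² / n² eV with Z = 1:

E_3 = -13.6057 / 3² = -13.6057 / 9 = -1.51174444 eV
E_20 = -13.6057 / 20² = -13.6057 / 400 = -0.03401425 eV

The ratio is:
E_3/E_20 = (-1.51174444) / (-0.03401425)
E_3/E_20 = (-13.6057/9) / (-13.6057/400)
E_3/E_20 = 400/9
E_3/E_20 = 44.44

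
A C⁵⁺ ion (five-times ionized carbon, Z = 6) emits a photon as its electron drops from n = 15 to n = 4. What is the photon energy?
28.436 eV

The energy levels are E_n = -13.6057 Z² eV / n².

Energy at n = 15: E_15 = -13.6057 × 6² / 15² = -2.176912 eV
Energy at n = 4: E_4 = -13.6057 × 6² / 4² = -30.612825 eV

For emission (electron falling to lower state), the photon energy is:
E_photon = E_15 - E_4 = |-2.176912 - (-30.612825)|
E_photon = 28.436 eV

This energy is carried away by the emitted photon.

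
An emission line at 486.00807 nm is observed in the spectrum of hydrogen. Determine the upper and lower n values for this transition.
n = 4 → n = 2

First, find the photon energy from the wavelength (hc = 1239.84 eV·nm):
E = hc/λ = 1239.84 eV·nm / 486.00807 nm = 2.5510688 eV

The energy levels of hydrogen satisfy E_n = -13.6057 / n² eV, so an emission n_i → n_f releases
ΔE = 13.6057 × (1/n_f² − 1/n_i²) eV.

Setting ΔE equal to the photon energy:
1/n_f² − 1/n_i² = 2.5510688 / 13.6057 = 0.18750000

Since 1/n_i² must be positive, we need 1/n_f² > 0.18750000, i.e. n_f ≤ 2. For each allowed n_f, solve n_i = (1/n_f² − 0.18750000)^(−1/2) and check whether it is a whole number:
  n_f = 1: 1/n_i² = 1.00000000 − 0.18750000 = 0.81250000 → n_i = 1.109  (not an integer) ✗
  n_f = 2: 1/n_i² = 0.25000000 − 0.18750000 = 0.06250000 → n_i = 4.000  → integer, n_i = 4 ✓

Only n_f = 2 gives an integer upper level, n_i = 4.

The transition is from n = 4 to n = 2 (emission).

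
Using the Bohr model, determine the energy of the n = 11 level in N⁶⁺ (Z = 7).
-5.510 eV

For hydrogen-like ions, the energy levels scale with Z²:
E_n = -13.6057 Z² / n² eV

For N⁶⁺ (Z = 7) at n = 11:
E_11 = -13.6057 × 7² / 11²
E_11 = -13.6057 × 49 / 121
E_11 = -666.6793 / 121
E_11 = -5.510 eV

The energy is 49 times more negative than hydrogen at the same n due to the stronger nuclear charge.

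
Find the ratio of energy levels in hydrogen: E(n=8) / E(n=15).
3.515625

Using E_n = -13.6057 Z² / n² eV with Z = 1:

E_8 = -13.6057 / 8² = -13.6057 / 64 = -0.21258906 eV
E_15 = -13.6057 / 15² = -13.6057 / 225 = -0.06046978 eV

The ratio is:
E_8/E_15 = (-0.21258906) / (-0.06046978)
E_8/E_15 = (-13.6057/64) / (-13.6057/225)
E_8/E_15 = 225/64
E_8/E_15 = 3.515625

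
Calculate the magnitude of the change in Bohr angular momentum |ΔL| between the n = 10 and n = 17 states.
7.38e-34 J·s (or 7ℏ)

In the Bohr model, L_n = nℏ where ℏ = 1.0546e-34 J·s.

L_17 = 17ℏ = 1.7928e-33 J·s
L_10 = 10ℏ = 1.0546e-33 J·s

ΔL = L_17 - L_10 = (17 - 10)ℏ = 7ℏ
ΔL = 7 × 1.0546e-34 J·s = 7.38e-34 J·s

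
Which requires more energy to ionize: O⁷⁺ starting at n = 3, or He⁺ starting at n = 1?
O⁷⁺ at n = 3 (E = -96.752 eV)

Using E_n = -13.6057 Z² / n² eV:

O⁷⁺ (Z = 8) at n = 3:
E = -13.6057 × 8² / 3² = -13.6057 × 64 / 9 = -96.751644 eV

He⁺ (Z = 2) at n = 1:
E = -13.6057 × 2² / 1² = -13.6057 × 4 / 1 = -54.422800 eV

Since -96.751644 eV < -54.422800 eV,
O⁷⁺ at n = 3 is more tightly bound (requires more energy to ionize).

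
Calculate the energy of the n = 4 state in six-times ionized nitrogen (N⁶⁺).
-41.667456 eV

For hydrogen-like ions, the energy levels scale with Z²:
E_n = -13.6057 Z² / n² eV

For N⁶⁺ (Z = 7) at n = 4:
E_4 = -13.6057 × 7² / 4²
E_4 = -13.6057 × 49 / 16
E_4 = -666.6793 / 16
E_4 = -41.667456 eV

The energy is 49 times more negative than hydrogen at the same n due to the stronger nuclear charge.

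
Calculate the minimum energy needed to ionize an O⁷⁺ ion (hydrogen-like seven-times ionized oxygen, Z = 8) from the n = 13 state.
5.1525 eV

The ionization energy is the energy needed to remove the electron completely (n → ∞).

For a hydrogen-like ion with Z = 8, E_n = -13.6057 Z² / n² eV.

At n = 13: E_13 = -13.6057 × 8² / 13² = -5.1524544 eV
At n = ∞: E_∞ = 0 eV

Ionization energy = E_∞ - E_13 = 0 - (-5.1524544) = 5.1524544 eV
Ionization energy ≈ 5.1525 eV

This is also called the binding energy of the electron in state n = 13.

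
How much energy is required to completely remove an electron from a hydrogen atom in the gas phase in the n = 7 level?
0.277667 eV

The ionization energy is the energy needed to remove the electron completely (n → ∞).

For hydrogen, E_n = -13.6057 eV / n².

At n = 7: E_7 = -13.6057 / 7² = -0.277667347 eV
At n = ∞: E_∞ = 0 eV

Ionization energy = E_∞ - E_7 = 0 - (-0.277667347) = 0.277667347 eV
Ionization energy ≈ 0.277667 eV

This is also called the binding energy of the electron in state n = 7.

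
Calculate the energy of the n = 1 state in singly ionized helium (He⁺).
-54.42280 eV

For hydrogen-like ions, the energy levels scale with Z²:
E_n = -13.6057 Z² / n² eV

For He⁺ (Z = 2) at n = 1:
E_1 = -13.6057 × 2² / 1²
E_1 = -13.6057 × 4 / 1
E_1 = -54.4228 / 1
E_1 = -54.42280 eV

The energy is 4 times more negative than hydrogen at the same n due to the stronger nuclear charge.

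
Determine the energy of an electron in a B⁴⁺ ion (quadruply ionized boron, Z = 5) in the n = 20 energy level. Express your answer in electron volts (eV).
-0.850 eV

The energy levels of a hydrogen-like atom are given by:
E_n = -13.6057 Z² / n² eV  (with Z = 5 for B⁴⁺)

For n = 20:
E_20 = -13.6057 × 5² / 20²
E_20 = -13.6057 × 25 / 400
E_20 = -0.850 eV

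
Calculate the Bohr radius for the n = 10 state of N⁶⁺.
0.7560 nm (or 7.5597 Å)

The Bohr radius formula is:
r_n = n² a₀ / Z

where a₀ = 0.0529177 nm is the Bohr radius.

For N⁶⁺ (Z = 7) at n = 10:
r_10 = 10² × 0.0529177 nm / 7
r_10 = 100 × 0.0529177 nm / 7
r_10 = 5.29177 nm / 7
r_10 = 0.7560 nm

The electron orbits at approximately 0.7560 nm from the nucleus.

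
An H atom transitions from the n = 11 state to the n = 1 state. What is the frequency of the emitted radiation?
3.26266e+15 Hz

First, find the transition energy:
E_11 = -13.6057 / 11² = -0.1124438 eV
E_1 = -13.6057 / 1² = -13.6057000 eV
|ΔE| = |E_1 - E_11| = 13.4932562 eV

Convert to Joules: E = 13.4932562 eV × (1.602177 × 10⁻¹⁹ J/eV) = 2.1618585e-18 J

Using E = hf:
f = E/h = 2.1618585e-18 J / (6.62607 × 10⁻³⁴ J·s)
f = 3.26266e+15 Hz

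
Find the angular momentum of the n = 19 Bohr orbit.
2.004e-33 J·s (or 19ℏ)

In the Bohr model, angular momentum is quantized:
L = nℏ

where ℏ = h/(2π) = 1.05457e-34 J·s

For n = 19:
L = 19 × 1.05457e-34 J·s
L = 2.004e-33 J·s

This can also be written as L = 19ℏ.
The angular momentum is an integer multiple of the reduced Planck constant.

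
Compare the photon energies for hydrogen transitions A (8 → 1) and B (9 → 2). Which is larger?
8 → 1

Calculate the energy for each transition:

Transition 8 → 1:
ΔE₁ = |E_1 - E_8| = |-13.6057/1² - (-13.6057/8²)|
ΔE₁ = |-13.60570000 - (-0.21258906)| = 13.39311 eV

Transition 9 → 2:
ΔE₂ = |E_2 - E_9| = |-13.6057/2² - (-13.6057/9²)|
ΔE₂ = |-3.40142500 - (-0.16797160)| = 3.23345 eV

Since 13.39311 eV > 3.23345 eV, the transition 8 → 1 emits the more energetic photon.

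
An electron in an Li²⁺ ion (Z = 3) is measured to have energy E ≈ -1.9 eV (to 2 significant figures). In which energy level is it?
n = 8

The exact energy levels follow E_n = -13.6057 Z² / n² eV with Z = 3.

The measured value (-1.9 eV) is reported to only 2 significant figures, so we must test candidate n values and see which one matches to that precision.

Candidate energies:
  n = 6:  E = -13.6057 × 3² / 6² = -3.401425 eV
  n = 7:  E = -13.6057 × 3² / 7² = -2.499006 eV
  n = 8:  E = -13.6057 × 3² / 8² = -1.913302 eV  ← matches
  n = 9:  E = -13.6057 × 3² / 9² = -1.511744 eV
  n = 10:  E = -13.6057 × 3² / 10² = -1.224513 eV

Checking against the measurement of -1.9 eV (2 sig figs), only n = 8 agrees:
E_8 = -1.913302 eV, which rounds to -1.9 eV ✓

Therefore n = 8.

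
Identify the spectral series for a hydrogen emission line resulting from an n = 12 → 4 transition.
Brackett series

The spectral series in hydrogen are named based on the final (lower) energy level:
- Lyman series: n_final = 1 (ultraviolet)
- Balmer series: n_final = 2 (visible/near-UV)
- Paschen series: n_final = 3 (infrared)
- Brackett series: n_final = 4 (infrared)
- Pfund series: n_final = 5 (far infrared)

Since this transition ends at n = 4, it belongs to the Brackett series.

For reference, this 12 → 4 line has photon energy
ΔE = 13.6057 eV × (1/4² - 1/12²) = 0.75587222 eV,
corresponding to wavelength λ = hc/ΔE = 1239.84 eV·nm / 0.75587222 eV = 1640.28 nm in the infrared region.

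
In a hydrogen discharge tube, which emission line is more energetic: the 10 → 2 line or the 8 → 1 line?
8 → 1

Calculate the energy for each transition:

Transition 10 → 2:
ΔE₁ = |E_2 - E_10| = |-13.6057/2² - (-13.6057/10²)|
ΔE₁ = |-3.401425000000 - (-0.136057000000)| = 3.265368000 eV

Transition 8 → 1:
ΔE₂ = |E_1 - E_8| = |-13.6057/1² - (-13.6057/8²)|
ΔE₂ = |-13.605700000000 - (-0.212589062500)| = 13.393110938 eV

Since 13.393110938 eV > 3.265368000 eV, the transition 8 → 1 emits the more energetic photon.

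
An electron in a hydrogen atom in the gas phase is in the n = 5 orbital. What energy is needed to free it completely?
0.54423 eV

The ionization energy is the energy needed to remove the electron completely (n → ∞).

For hydrogen, E_n = -13.6057 eV / n².

At n = 5: E_5 = -13.6057 / 5² = -0.54422800 eV
At n = ∞: E_∞ = 0 eV

Ionization energy = E_∞ - E_5 = 0 - (-0.54422800) = 0.54422800 eV
Ionization energy ≈ 0.54423 eV

This is also called the binding energy of the electron in state n = 5.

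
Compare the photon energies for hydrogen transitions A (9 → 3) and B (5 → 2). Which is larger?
5 → 2

Calculate the energy for each transition:

Transition 9 → 3:
ΔE₁ = |E_3 - E_9| = |-13.6057/3² - (-13.6057/9²)|
ΔE₁ = |-1.511744444 - (-0.167971605)| = 1.343773 eV

Transition 5 → 2:
ΔE₂ = |E_2 - E_5| = |-13.6057/2² - (-13.6057/5²)|
ΔE₂ = |-3.401425000 - (-0.544228000)| = 2.857197 eV

Since 2.857197 eV > 1.343773 eV, the transition 5 → 2 emits the more energetic photon.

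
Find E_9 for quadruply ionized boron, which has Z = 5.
-4.199 eV

For hydrogen-like ions, the energy levels scale with Z²:
E_n = -13.6057 Z² / n² eV

For B⁴⁺ (Z = 5) at n = 9:
E_9 = -13.6057 × 5² / 9²
E_9 = -13.6057 × 25 / 81
E_9 = -340.1425 / 81
E_9 = -4.199 eV

The energy is 25 times more negative than hydrogen at the same n due to the stronger nuclear charge.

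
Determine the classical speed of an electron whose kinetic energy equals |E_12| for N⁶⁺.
1.2762e+06 m/s (or 0.425679% of c)

The binding energy at n = 12 for N⁶⁺ is:
E_12 = -13.6057 × 7²/12² = -4.62971736 eV
|E_12| = 4.62971736 eV

Convert to Joules:
KE = 4.62971736 eV × (1.602177 × 10⁻¹⁹ J/eV) = 7.417627e-19 J

Using KE = ½mv²:
v = √(2·KE/m_e)
v = √(2 × 7.417627e-19 J / 9.10938 × 10⁻³¹ kg)
v = 1.2762e+06 m/s

This is approximately 0.425679% the speed of light.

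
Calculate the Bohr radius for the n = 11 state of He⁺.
3.2015 nm (or 32.0152 Å)

The Bohr radius formula is:
r_n = n² a₀ / Z

where a₀ = 0.0529177 nm is the Bohr radius.

For He⁺ (Z = 2) at n = 11:
r_11 = 11² × 0.0529177 nm / 2
r_11 = 121 × 0.0529177 nm / 2
r_11 = 6.40304 nm / 2
r_11 = 3.2015 nm

The electron orbits at approximately 3.2015 nm from the nucleus.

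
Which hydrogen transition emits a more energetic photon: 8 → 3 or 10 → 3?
10 → 3

Calculate the energy for each transition:

Transition 8 → 3:
ΔE₁ = |E_3 - E_8| = |-13.6057/3² - (-13.6057/8²)|
ΔE₁ = |-1.51174444 - (-0.21258906)| = 1.29916 eV

Transition 10 → 3:
ΔE₂ = |E_3 - E_10| = |-13.6057/3² - (-13.6057/10²)|
ΔE₂ = |-1.51174444 - (-0.13605700)| = 1.37569 eV

Since 1.37569 eV > 1.29916 eV, the transition 10 → 3 emits the more energetic photon.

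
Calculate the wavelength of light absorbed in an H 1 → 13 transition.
91.669 nm

First, find the transition energy using E_n = -13.6057 / n² eV:
E_1 = -13.6057 / 1² = -13.60570 eV
E_13 = -13.6057 / 13² = -0.08051 eV

Photon energy: |ΔE| = |E_13 - E_1| = 13.52519 eV

Convert to wavelength using E = hc/λ with hc = 1239.84 eV·nm:
λ = hc/E = 1239.84 eV·nm / 13.52519 eV
λ = 91.669 nm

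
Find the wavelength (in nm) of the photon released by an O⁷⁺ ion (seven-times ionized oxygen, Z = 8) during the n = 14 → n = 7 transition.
93.025 nm

First, find the transition energy using E_n = -13.6057 Z² / n² eV:
E_14 = -13.6057 × 8² / 14² = -4.44268 eV
E_7 = -13.6057 × 8² / 7² = -17.77071 eV

Photon energy: |ΔE| = |E_7 - E_14| = 13.32803 eV

Convert to wavelength using E = hc/λ with hc = 1239.84 eV·nm:
λ = hc/E = 1239.84 eV·nm / 13.32803 eV
λ = 93.025 nm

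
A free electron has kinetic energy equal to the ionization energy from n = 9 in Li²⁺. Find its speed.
7.2923e+05 m/s (or 0.243245% of c)

The binding energy at n = 9 for Li²⁺ is:
E_9 = -13.6057 × 3²/9² = -1.51174444 eV
|E_9| = 1.51174444 eV

Convert to Joules:
KE = 1.51174444 eV × (1.602177 × 10⁻¹⁹ J/eV) = 2.422082e-19 J

Using KE = ½mv²:
v = √(2·KE/m_e)
v = √(2 × 2.422082e-19 J / 9.10938 × 10⁻³¹ kg)
v = 7.2923e+05 m/s

This is approximately 0.243245% the speed of light.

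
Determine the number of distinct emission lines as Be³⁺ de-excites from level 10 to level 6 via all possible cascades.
10

The electron can occupy levels n = 6, 7, ..., 10 during de-excitation — that is m = 10 - 6 + 1 = 5 distinct levels.

The number of distinct spectral lines equals the number of ways to choose 2 of these m levels (each pair gives one possible emission transition):

Number of lines = m(m-1)/2 = 5×4/2 = 10

These correspond to all possible transitions between the 5 levels:
10 → 9, 10 → 8, 10 → 7, 10 → 6, 9 → 8, 9 → 7, 9 → 6, 8 → 7...

Each transition produces a photon with a unique energy (and thus wavelength). This count does not depend on Z.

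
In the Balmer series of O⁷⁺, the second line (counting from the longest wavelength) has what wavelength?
7.59388 nm

The lines of a series are numbered from the longest wavelength (smallest ΔE) outward; the second line is the transition from n = n_f + 2 to n_f.
The Balmer series has all transitions ending at n_f = 2.

For O⁷⁺ (Z = 8), the second line (β-line) is the jump from n = 4 to n = 2:
E_4 = -13.6057 × 8² / 4² = -54.4228000 eV
E_2 = -13.6057 × 8² / 2² = -217.6912000 eV
ΔE = E_4 - E_2 = 163.2684000 eV

λ = hc/E = 1239.84 eV·nm / 163.2684000 eV
λ = 7.59388 nm

This is the β-line of the Balmer series in O⁷⁺.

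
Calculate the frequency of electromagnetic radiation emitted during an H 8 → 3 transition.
3.14134e+14 Hz

First, find the transition energy:
E_8 = -13.6057 / 8² = -0.21258906 eV
E_3 = -13.6057 / 3² = -1.51174444 eV
|ΔE| = |E_3 - E_8| = 1.29915538 eV

Convert to Joules: E = 1.29915538 eV × (1.602177 × 10⁻¹⁹ J/eV) = 2.0814769e-19 J

Using E = hf:
f = E/h = 2.0814769e-19 J / (6.62607 × 10⁻³⁴ J·s)
f = 3.14134e+14 Hz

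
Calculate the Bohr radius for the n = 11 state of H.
6.403044 nm (or 64.030442 Å)

The Bohr radius formula is:
r_n = n² a₀ / Z

where a₀ = 0.052917721 nm is the Bohr radius.

For H (Z = 1) at n = 11:
r_11 = 11² × 0.052917721 nm / 1
r_11 = 121 × 0.052917721 nm / 1
r_11 = 6.4030442 nm / 1
r_11 = 6.403044 nm

The electron orbits at approximately 6.403044 nm from the nucleus.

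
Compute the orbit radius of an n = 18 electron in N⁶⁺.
2.4493 nm (or 24.4933 Å)

The Bohr radius formula is:
r_n = n² a₀ / Z

where a₀ = 0.0529177 nm is the Bohr radius.

For N⁶⁺ (Z = 7) at n = 18:
r_18 = 18² × 0.0529177 nm / 7
r_18 = 324 × 0.0529177 nm / 7
r_18 = 17.14533 nm / 7
r_18 = 2.4493 nm

The electron orbits at approximately 2.4493 nm from the nucleus.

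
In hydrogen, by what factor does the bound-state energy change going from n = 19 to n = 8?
5.640625

Using E_n = -13.6057 Z² / n² eV with Z = 1:

E_8 = -13.6057 / 8² = -13.6057 / 64 = -0.21258906250 eV
E_19 = -13.6057 / 19² = -13.6057 / 361 = -0.03768891967 eV

The ratio is:
E_8/E_19 = (-0.21258906250) / (-0.03768891967)
E_8/E_19 = (-13.6057/64) / (-13.6057/361)
E_8/E_19 = 361/64
E_8/E_19 = 5.640625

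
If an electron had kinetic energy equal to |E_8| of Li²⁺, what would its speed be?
8.20e+05 m/s (or 0.27365% of c)

The binding energy at n = 8 for Li²⁺ is:
E_8 = -13.6057 × 3²/8² = -1.9133016 eV
|E_8| = 1.9133016 eV

Convert to Joules:
KE = 1.9133016 eV × (1.602177 × 10⁻¹⁹ J/eV) = 3.0654e-19 J

Using KE = ½mv²:
v = √(2·KE/m_e)
v = √(2 × 3.0654e-19 J / 9.10938 × 10⁻³¹ kg)
v = 8.20e+05 m/s

This is approximately 0.27365% the speed of light.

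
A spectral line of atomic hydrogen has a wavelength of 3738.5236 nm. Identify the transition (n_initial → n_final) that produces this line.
n = 8 → n = 5

First, find the photon energy from the wavelength (hc = 1239.84 eV·nm):
E = hc/λ = 1239.84 eV·nm / 3738.5236 nm = 0.33163894 eV

The energy levels of hydrogen satisfy E_n = -13.6057 / n² eV, so an emission n_i → n_f releases
ΔE = 13.6057 × (1/n_f² − 1/n_i²) eV.

Setting ΔE equal to the photon energy:
1/n_f² − 1/n_i² = 0.33163894 / 13.6057 = 0.024375000

Since 1/n_i² must be positive, we need 1/n_f² > 0.024375000, i.e. n_f ≤ 6. For each allowed n_f, solve n_i = (1/n_f² − 0.024375000)^(−1/2) and check whether it is a whole number:
  n_f = 1: 1/n_i² = 1.000000000 − 0.024375000 = 0.975625000 → n_i = 1.012  (not an integer) ✗
  n_f = 2: 1/n_i² = 0.250000000 − 0.024375000 = 0.225625000 → n_i = 2.105  (not an integer) ✗
  n_f = 3: 1/n_i² = 0.111111111 − 0.024375000 = 0.086736111 → n_i = 3.395  (not an integer) ✗
  n_f = 4: 1/n_i² = 0.062500000 − 0.024375000 = 0.038125000 → n_i = 5.121  (not an integer) ✗
  n_f = 5: 1/n_i² = 0.040000000 − 0.024375000 = 0.015625000 → n_i = 8.000  → integer, n_i = 8 ✓
  n_f = 6: 1/n_i² = 0.027777778 − 0.024375000 = 0.003402778 → n_i = 17.143  (not an integer) ✗

Only n_f = 5 gives an integer upper level, n_i = 8.

The transition is from n = 8 to n = 5 (emission).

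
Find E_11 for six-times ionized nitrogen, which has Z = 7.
-5.509746 eV

For hydrogen-like ions, the energy levels scale with Z²:
E_n = -13.6057 Z² / n² eV

For N⁶⁺ (Z = 7) at n = 11:
E_11 = -13.6057 × 7² / 11²
E_11 = -13.6057 × 49 / 121
E_11 = -666.6793 / 121
E_11 = -5.509746 eV

The energy is 49 times more negative than hydrogen at the same n due to the stronger nuclear charge.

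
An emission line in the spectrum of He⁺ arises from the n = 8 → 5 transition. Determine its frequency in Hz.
3.21e+14 Hz

First, find the transition energy:
E_8 = -13.6057 × 2² / 8² = -0.85036 eV
E_5 = -13.6057 × 2² / 5² = -2.17691 eV
|ΔE| = |E_5 - E_8| = 1.32655 eV

Convert to Joules: E = 1.32655 eV × (1.602177 × 10⁻¹⁹ J/eV) = 2.1254e-19 J

Using E = hf:
f = E/h = 2.1254e-19 J / (6.62607 × 10⁻³⁴ J·s)
f = 3.21e+14 Hz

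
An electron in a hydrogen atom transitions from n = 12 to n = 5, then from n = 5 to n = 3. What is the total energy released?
1.41726 eV

The energy levels of hydrogen are E_n = -13.6057 / n² eV.

First transition (12 → 5):
ΔE₁ = |E_5 - E_12|
ΔE₁ = |-0.54422800000 - (-0.09448402778)| = 0.44974397 eV

Second transition (5 → 3):
ΔE₂ = |E_3 - E_5|
ΔE₂ = |-1.51174444444 - (-0.54422800000)| = 0.96751644 eV

Total energy released:
E_total = ΔE₁ + ΔE₂ = 0.44974397 + 0.96751644 = 1.41726 eV

Note: This equals the direct transition 12 → 3: 1.41726 eV ✓
Energy is conserved regardless of the path taken.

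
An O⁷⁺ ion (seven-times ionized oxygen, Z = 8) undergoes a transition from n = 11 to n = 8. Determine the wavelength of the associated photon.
193.444002 nm

First, find the transition energy using E_n = -13.6057 Z² / n² eV:
E_11 = -13.6057 × 8² / 11² = -7.1964033058 eV
E_8 = -13.6057 × 8² / 8² = -13.6057000000 eV

Photon energy: |ΔE| = |E_8 - E_11| = 6.4092966942 eV

Convert to wavelength using E = hc/λ with hc = 1239.84 eV·nm:
λ = hc/E = 1239.84 eV·nm / 6.4092966942 eV
λ = 193.444002 nm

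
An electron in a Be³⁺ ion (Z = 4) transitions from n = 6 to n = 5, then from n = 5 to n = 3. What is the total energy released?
18.14 eV

The energy levels of Be³⁺ are E_n = -13.6057 × 4² / n² eV.

First transition (6 → 5):
ΔE₁ = |E_5 - E_6|
ΔE₁ = |-8.70764800 - (-6.04697778)| = 2.66067 eV

Second transition (5 → 3):
ΔE₂ = |E_3 - E_5|
ΔE₂ = |-24.18791111 - (-8.70764800)| = 15.48026 eV

Total energy released:
E_total = ΔE₁ + ΔE₂ = 2.66067 + 15.48026 = 18.14 eV

Note: This equals the direct transition 6 → 3: 18.14 eV ✓
Energy is conserved regardless of the path taken.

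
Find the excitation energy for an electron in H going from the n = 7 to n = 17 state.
0.23 eV

The energy levels of a hydrogen-like atom are E_n = -13.6057 eV / n².

Energy at n = 7: E_7 = -13.6057 / 7² = -0.27767 eV
Energy at n = 17: E_17 = -13.6057 / 17² = -0.04708 eV

The excitation energy is the difference:
ΔE = E_17 - E_7
ΔE = -0.04708 - (-0.27767)
ΔE = 0.23 eV

Since this is positive, energy must be absorbed (photon absorption).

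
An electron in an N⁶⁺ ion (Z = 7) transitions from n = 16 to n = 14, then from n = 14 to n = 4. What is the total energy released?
39.06324 eV

The energy levels of N⁶⁺ are E_n = -13.6057 × 7² / n² eV.

First transition (16 → 14):
ΔE₁ = |E_14 - E_16|
ΔE₁ = |-3.40142500000 - (-2.60421601563)| = 0.79720898 eV

Second transition (14 → 4):
ΔE₂ = |E_4 - E_14|
ΔE₂ = |-41.66745625000 - (-3.40142500000)| = 38.26603125 eV

Total energy released:
E_total = ΔE₁ + ΔE₂ = 0.79720898 + 38.26603125 = 39.06324 eV

Note: This equals the direct transition 16 → 4: 39.06324 eV ✓
Energy is conserved regardless of the path taken.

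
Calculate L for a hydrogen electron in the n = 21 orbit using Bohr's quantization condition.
2.215e-33 J·s (or 21ℏ)

In the Bohr model, angular momentum is quantized:
L = nℏ

where ℏ = h/(2π) = 1.05457e-34 J·s

For n = 21:
L = 21 × 1.05457e-34 J·s
L = 2.215e-33 J·s

This can also be written as L = 21ℏ.
The angular momentum is an integer multiple of the reduced Planck constant.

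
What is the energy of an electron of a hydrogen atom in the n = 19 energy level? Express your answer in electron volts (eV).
-0.037689 eV

The energy levels of a hydrogen-like atom are given by:
E_n = -13.6057 eV / n²

For n = 19:
E_19 = -13.6057 eV / 19²
E_19 = -13.6057 eV / 361
E_19 = -0.037689 eV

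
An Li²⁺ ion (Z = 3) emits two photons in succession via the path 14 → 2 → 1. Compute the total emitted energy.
121.82655 eV

The energy levels of Li²⁺ are E_n = -13.6057 × 3² / n² eV.

First transition (14 → 2):
ΔE₁ = |E_2 - E_14|
ΔE₁ = |-30.61282500000 - (-0.62475153061)| = 29.98807347 eV

Second transition (2 → 1):
ΔE₂ = |E_1 - E_2|
ΔE₂ = |-122.45130000000 - (-30.61282500000)| = 91.83847500 eV

Total energy released:
E_total = ΔE₁ + ΔE₂ = 29.98807347 + 91.83847500 = 121.82655 eV

Note: This equals the direct transition 14 → 1: 121.82655 eV ✓
Energy is conserved regardless of the path taken.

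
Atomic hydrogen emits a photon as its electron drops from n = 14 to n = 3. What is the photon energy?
1.442328 eV

The energy levels are E_n = -13.6057 eV / n².

Energy at n = 14: E_14 = -13.6057 / 14² = -0.069416837 eV
Energy at n = 3: E_3 = -13.6057 / 3² = -1.511744444 eV

For emission (electron falling to lower state), the photon energy is:
E_photon = E_14 - E_3 = |-0.069416837 - (-1.511744444)|
E_photon = 1.442328 eV

This energy is carried away by the emitted photon.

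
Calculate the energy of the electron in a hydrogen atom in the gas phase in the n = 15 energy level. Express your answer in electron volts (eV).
-0.0605 eV

The energy levels of a hydrogen-like atom are given by:
E_n = -13.6057 eV / n²

For n = 15:
E_15 = -13.6057 eV / 15²
E_15 = -13.6057 eV / 225
E_15 = -0.0605 eV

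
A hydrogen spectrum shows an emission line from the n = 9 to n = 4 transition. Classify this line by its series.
Brackett series

The spectral series in hydrogen are named based on the final (lower) energy level:
- Lyman series: n_final = 1 (ultraviolet)
- Balmer series: n_final = 2 (visible/near-UV)
- Paschen series: n_final = 3 (infrared)
- Brackett series: n_final = 4 (infrared)
- Pfund series: n_final = 5 (far infrared)

Since this transition ends at n = 4, it belongs to the Brackett series.

For reference, this 9 → 4 line has photon energy
ΔE = 13.6057 eV × (1/4² - 1/9²) = 0.68238465 eV,
corresponding to wavelength λ = hc/ΔE = 1239.84 eV·nm / 0.68238465 eV = 1816.92 nm in the infrared region.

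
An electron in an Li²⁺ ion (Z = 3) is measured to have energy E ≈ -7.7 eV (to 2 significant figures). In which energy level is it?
n = 4

The exact energy levels follow E_n = -13.6057 Z² / n² eV with Z = 3.

The measured value (-7.7 eV) is reported to only 2 significant figures, so we must test candidate n values and see which one matches to that precision.

Candidate energies:
  n = 2:  E = -13.6057 × 3² / 2² = -30.61283 eV
  n = 3:  E = -13.6057 × 3² / 3² = -13.60570 eV
  n = 4:  E = -13.6057 × 3² / 4² = -7.65321 eV  ← matches
  n = 5:  E = -13.6057 × 3² / 5² = -4.89805 eV
  n = 6:  E = -13.6057 × 3² / 6² = -3.40143 eV

Checking against the measurement of -7.7 eV (2 sig figs), only n = 4 agrees:
E_4 = -7.65321 eV, which rounds to -7.7 eV ✓

Therefore n = 4.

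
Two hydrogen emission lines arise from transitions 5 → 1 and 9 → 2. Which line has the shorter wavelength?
5 → 1

Calculate the energy for each transition:

Transition 5 → 1:
ΔE₁ = |E_1 - E_5| = |-13.6057/1² - (-13.6057/5²)|
ΔE₁ = |-13.6057000000 - (-0.5442280000)| = 13.0614720 eV

Transition 9 → 2:
ΔE₂ = |E_2 - E_9| = |-13.6057/2² - (-13.6057/9²)|
ΔE₂ = |-3.4014250000 - (-0.1679716049)| = 3.2334534 eV

Since 13.0614720 eV > 3.2334534 eV, the transition 5 → 1 emits the more energetic photon.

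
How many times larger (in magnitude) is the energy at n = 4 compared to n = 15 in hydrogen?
14.062500

Using E_n = -13.6057 Z² / n² eV with Z = 1:

E_4 = -13.6057 / 4² = -13.6057 / 16 = -0.850356250000 eV
E_15 = -13.6057 / 15² = -13.6057 / 225 = -0.060469777778 eV

The ratio is:
E_4/E_15 = (-0.850356250000) / (-0.060469777778)
E_4/E_15 = (-13.6057/16) / (-13.6057/225)
E_4/E_15 = 225/16
E_4/E_15 = 14.062500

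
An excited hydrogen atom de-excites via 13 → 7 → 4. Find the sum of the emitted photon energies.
0.76985 eV

The energy levels of hydrogen are E_n = -13.6057 / n² eV.

First transition (13 → 7):
ΔE₁ = |E_7 - E_13|
ΔE₁ = |-0.27766734694 - (-0.08050710059)| = 0.19716025 eV

Second transition (7 → 4):
ΔE₂ = |E_4 - E_7|
ΔE₂ = |-0.85035625000 - (-0.27766734694)| = 0.57268890 eV

Total energy released:
E_total = ΔE₁ + ΔE₂ = 0.19716025 + 0.57268890 = 0.76985 eV

Note: This equals the direct transition 13 → 4: 0.76985 eV ✓
Energy is conserved regardless of the path taken.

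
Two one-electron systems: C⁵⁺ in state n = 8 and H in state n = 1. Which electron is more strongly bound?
H at n = 1 (E = -13.61 eV)

Using E_n = -13.6057 Z² / n² eV:

C⁵⁺ (Z = 6) at n = 8:
E = -13.6057 × 6² / 8² = -13.6057 × 36 / 64 = -7.65321 eV

H (Z = 1) at n = 1:
E = -13.6057 × 1² / 1² = -13.6057 × 1 / 1 = -13.60570 eV

Since -13.60570 eV < -7.65321 eV,
H at n = 1 is more tightly bound (requires more energy to ionize).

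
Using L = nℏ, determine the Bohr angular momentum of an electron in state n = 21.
2.21460e-33 J·s (or 21ℏ)

In the Bohr model, angular momentum is quantized:
L = nℏ

where ℏ = h/(2π) = 1.0545718e-34 J·s

For n = 21:
L = 21 × 1.0545718e-34 J·s
L = 2.21460e-33 J·s

This can also be written as L = 21ℏ.
The angular momentum is an integer multiple of the reduced Planck constant.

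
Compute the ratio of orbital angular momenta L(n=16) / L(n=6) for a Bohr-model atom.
2.66667

In the Bohr model, L_n = nℏ, so the ratio is purely the ratio of quantum numbers:

L_16/L_6 = 16ℏ / 6ℏ = 16/6 = 2.66667

The angular momentum scales linearly with n.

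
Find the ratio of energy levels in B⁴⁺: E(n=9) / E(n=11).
1.494

Using E_n = -13.6057 Z² / n² eV with Z = 5:

E_9 = -13.6057 × 5² / 9² = -340.1425 / 81 = -4.199290123 eV
E_11 = -13.6057 × 5² / 11² = -340.1425 / 121 = -2.811095041 eV

The ratio is:
E_9/E_11 = (-4.199290123) / (-2.811095041)
E_9/E_11 = (-340.1425/81) / (-340.1425/121)
E_9/E_11 = 121/81
E_9/E_11 = 1.494
(Note: the Z² factors cancel in the ratio.)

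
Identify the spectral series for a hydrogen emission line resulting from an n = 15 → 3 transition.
Paschen series

The spectral series in hydrogen are named based on the final (lower) energy level:
- Lyman series: n_final = 1 (ultraviolet)
- Balmer series: n_final = 2 (visible/near-UV)
- Paschen series: n_final = 3 (infrared)
- Brackett series: n_final = 4 (infrared)
- Pfund series: n_final = 5 (far infrared)

Since this transition ends at n = 3, it belongs to the Paschen series.

For reference, this 15 → 3 line has photon energy
ΔE = 13.6057 eV × (1/3² - 1/15²) = 1.4512747 eV,
corresponding to wavelength λ = hc/ΔE = 1239.84 eV·nm / 1.4512747 eV = 854.311 nm in the infrared region.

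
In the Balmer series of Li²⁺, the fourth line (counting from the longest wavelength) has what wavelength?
45.5633 nm

The lines of a series are numbered from the longest wavelength (smallest ΔE) outward; the fourth line is the transition from n = n_f + 4 to n_f.
The Balmer series has all transitions ending at n_f = 2.

For Li²⁺ (Z = 3), the fourth line (δ-line) is the jump from n = 6 to n = 2:
E_6 = -13.6057 × 3² / 6² = -3.401425 eV
E_2 = -13.6057 × 3² / 2² = -30.612825 eV
ΔE = E_6 - E_2 = 27.211400 eV

λ = hc/E = 1239.84 eV·nm / 27.211400 eV
λ = 45.5633 nm

This is the δ-line of the Balmer series in Li²⁺.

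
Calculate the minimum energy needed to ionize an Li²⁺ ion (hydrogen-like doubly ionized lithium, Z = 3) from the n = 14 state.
0.624752 eV

The ionization energy is the energy needed to remove the electron completely (n → ∞).

For a hydrogen-like ion with Z = 3, E_n = -13.6057 Z² / n² eV.

At n = 14: E_14 = -13.6057 × 3² / 14² = -0.624751531 eV
At n = ∞: E_∞ = 0 eV

Ionization energy = E_∞ - E_14 = 0 - (-0.624751531) = 0.624751531 eV
Ionization energy ≈ 0.624752 eV

This is also called the binding energy of the electron in state n = 14.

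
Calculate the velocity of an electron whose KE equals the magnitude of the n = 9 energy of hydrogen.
2.43e+05 m/s (or 0.0811% of c)

The binding energy at n = 9 for hydrogen is:
E_9 = -13.6057/9² = -0.167972 eV
|E_9| = 0.167972 eV

Convert to Joules:
KE = 0.167972 eV × (1.602177 × 10⁻¹⁹ J/eV) = 2.6912e-20 J

Using KE = ½mv²:
v = √(2·KE/m_e)
v = √(2 × 2.6912e-20 J / 9.10938 × 10⁻³¹ kg)
v = 2.43e+05 m/s

This is approximately 0.0811% the speed of light.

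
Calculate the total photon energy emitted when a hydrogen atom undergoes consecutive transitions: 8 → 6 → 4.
0.63777 eV

The energy levels of hydrogen are E_n = -13.6057 / n² eV.

First transition (8 → 6):
ΔE₁ = |E_6 - E_8|
ΔE₁ = |-0.37793611111 - (-0.21258906250)| = 0.16534705 eV

Second transition (6 → 4):
ΔE₂ = |E_4 - E_6|
ΔE₂ = |-0.85035625000 - (-0.37793611111)| = 0.47242014 eV

Total energy released:
E_total = ΔE₁ + ΔE₂ = 0.16534705 + 0.47242014 = 0.63777 eV

Note: This equals the direct transition 8 → 4: 0.63777 eV ✓
Energy is conserved regardless of the path taken.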